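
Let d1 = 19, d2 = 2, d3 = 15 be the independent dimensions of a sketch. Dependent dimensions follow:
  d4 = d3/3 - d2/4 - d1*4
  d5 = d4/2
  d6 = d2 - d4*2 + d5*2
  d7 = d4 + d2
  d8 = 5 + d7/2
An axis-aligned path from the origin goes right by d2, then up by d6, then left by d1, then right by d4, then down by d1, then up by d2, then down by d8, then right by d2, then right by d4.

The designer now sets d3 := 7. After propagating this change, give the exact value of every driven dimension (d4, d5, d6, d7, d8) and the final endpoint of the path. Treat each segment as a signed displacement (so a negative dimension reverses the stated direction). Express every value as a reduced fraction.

d4 = -445/6
d5 = -445/12
d6 = 457/6
d7 = -433/6
d8 = -373/12
endpoint = (-490/3, 361/4)

Apply edit: d3 := 7
  d4 = d3/3 - d2/4 - d1*4 = -445/6
  d5 = d4/2 = -445/12
  d6 = d2 - d4*2 + d5*2 = 457/6
  d7 = d4 + d2 = -433/6
  d8 = 5 + d7/2 = -373/12
Walk from origin (0, 0):
  seg 1: right by d2 = 2 → (2, 0)
  seg 2: up by d6 = 457/6 → (2, 457/6)
  seg 3: left by d1 = 19 → (-17, 457/6)
  seg 4: right by d4 = -445/6 → (-547/6, 457/6)
  seg 5: down by d1 = 19 → (-547/6, 343/6)
  seg 6: up by d2 = 2 → (-547/6, 355/6)
  seg 7: down by d8 = -373/12 → (-547/6, 361/4)
  seg 8: right by d2 = 2 → (-535/6, 361/4)
  seg 9: right by d4 = -445/6 → (-490/3, 361/4)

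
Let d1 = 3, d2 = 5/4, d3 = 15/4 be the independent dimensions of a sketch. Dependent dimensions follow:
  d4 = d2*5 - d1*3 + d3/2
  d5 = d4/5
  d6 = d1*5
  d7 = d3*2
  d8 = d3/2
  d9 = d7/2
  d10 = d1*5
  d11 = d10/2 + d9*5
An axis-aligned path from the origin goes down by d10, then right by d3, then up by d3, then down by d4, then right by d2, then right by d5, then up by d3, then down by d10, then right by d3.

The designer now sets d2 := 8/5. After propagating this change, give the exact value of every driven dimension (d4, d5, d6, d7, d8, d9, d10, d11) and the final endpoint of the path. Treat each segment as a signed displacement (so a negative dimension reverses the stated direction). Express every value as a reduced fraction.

d4 = 7/8
d5 = 7/40
d6 = 15
d7 = 15/2
d8 = 15/8
d9 = 15/4
d10 = 15
d11 = 105/4
endpoint = (371/40, -187/8)

Apply edit: d2 := 8/5
  d4 = d2*5 - d1*3 + d3/2 = 7/8
  d5 = d4/5 = 7/40
  d6 = d1*5 = 15
  d7 = d3*2 = 15/2
  d8 = d3/2 = 15/8
  d9 = d7/2 = 15/4
  d10 = d1*5 = 15
  d11 = d10/2 + d9*5 = 105/4
Walk from origin (0, 0):
  seg 1: down by d10 = 15 → (0, -15)
  seg 2: right by d3 = 15/4 → (15/4, -15)
  seg 3: up by d3 = 15/4 → (15/4, -45/4)
  seg 4: down by d4 = 7/8 → (15/4, -97/8)
  seg 5: right by d2 = 8/5 → (107/20, -97/8)
  seg 6: right by d5 = 7/40 → (221/40, -97/8)
  seg 7: up by d3 = 15/4 → (221/40, -67/8)
  seg 8: down by d10 = 15 → (221/40, -187/8)
  seg 9: right by d3 = 15/4 → (371/40, -187/8)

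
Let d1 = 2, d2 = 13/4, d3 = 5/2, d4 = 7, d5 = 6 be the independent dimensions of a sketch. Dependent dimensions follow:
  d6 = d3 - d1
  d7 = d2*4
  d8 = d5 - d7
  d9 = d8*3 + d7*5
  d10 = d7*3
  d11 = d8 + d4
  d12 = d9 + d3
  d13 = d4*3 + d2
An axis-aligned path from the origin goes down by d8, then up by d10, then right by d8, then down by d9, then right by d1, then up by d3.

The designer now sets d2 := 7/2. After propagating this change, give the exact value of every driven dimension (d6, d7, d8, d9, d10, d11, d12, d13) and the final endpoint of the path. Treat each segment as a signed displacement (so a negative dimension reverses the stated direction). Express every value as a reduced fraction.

d6 = 1/2
d7 = 14
d8 = -8
d9 = 46
d10 = 42
d11 = -1
d12 = 97/2
d13 = 49/2
endpoint = (-6, 13/2)

Apply edit: d2 := 7/2
  d6 = d3 - d1 = 1/2
  d7 = d2*4 = 14
  d8 = d5 - d7 = -8
  d9 = d8*3 + d7*5 = 46
  d10 = d7*3 = 42
  d11 = d8 + d4 = -1
  d12 = d9 + d3 = 97/2
  d13 = d4*3 + d2 = 49/2
Walk from origin (0, 0):
  seg 1: down by d8 = -8 → (0, 8)
  seg 2: up by d10 = 42 → (0, 50)
  seg 3: right by d8 = -8 → (-8, 50)
  seg 4: down by d9 = 46 → (-8, 4)
  seg 5: right by d1 = 2 → (-6, 4)
  seg 6: up by d3 = 5/2 → (-6, 13/2)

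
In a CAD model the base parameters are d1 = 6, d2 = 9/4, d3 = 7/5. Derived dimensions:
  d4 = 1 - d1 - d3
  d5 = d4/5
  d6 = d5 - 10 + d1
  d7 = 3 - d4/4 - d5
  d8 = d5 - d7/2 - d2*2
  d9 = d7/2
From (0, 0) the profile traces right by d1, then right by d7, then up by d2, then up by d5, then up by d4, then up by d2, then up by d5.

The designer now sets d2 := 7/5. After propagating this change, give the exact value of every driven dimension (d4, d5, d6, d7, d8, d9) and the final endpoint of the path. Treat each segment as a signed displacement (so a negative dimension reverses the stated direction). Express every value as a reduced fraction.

d4 = -32/5
d5 = -32/25
d6 = -132/25
d7 = 147/25
d8 = -351/50
d9 = 147/50
endpoint = (297/25, -154/25)

Apply edit: d2 := 7/5
  d4 = 1 - d1 - d3 = -32/5
  d5 = d4/5 = -32/25
  d6 = d5 - 10 + d1 = -132/25
  d7 = 3 - d4/4 - d5 = 147/25
  d8 = d5 - d7/2 - d2*2 = -351/50
  d9 = d7/2 = 147/50
Walk from origin (0, 0):
  seg 1: right by d1 = 6 → (6, 0)
  seg 2: right by d7 = 147/25 → (297/25, 0)
  seg 3: up by d2 = 7/5 → (297/25, 7/5)
  seg 4: up by d5 = -32/25 → (297/25, 3/25)
  seg 5: up by d4 = -32/5 → (297/25, -157/25)
  seg 6: up by d2 = 7/5 → (297/25, -122/25)
  seg 7: up by d5 = -32/25 → (297/25, -154/25)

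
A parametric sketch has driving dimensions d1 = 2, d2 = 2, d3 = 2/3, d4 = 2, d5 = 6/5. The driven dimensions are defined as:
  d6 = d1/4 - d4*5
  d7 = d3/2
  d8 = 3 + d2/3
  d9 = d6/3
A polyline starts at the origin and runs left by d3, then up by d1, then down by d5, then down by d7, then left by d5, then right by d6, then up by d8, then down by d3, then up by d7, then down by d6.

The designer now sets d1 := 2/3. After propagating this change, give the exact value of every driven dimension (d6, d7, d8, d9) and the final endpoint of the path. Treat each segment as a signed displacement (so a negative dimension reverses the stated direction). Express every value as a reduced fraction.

Apply edit: d1 := 2/3
  d6 = d1/4 - d4*5 = -59/6
  d7 = d3/2 = 1/3
  d8 = 3 + d2/3 = 11/3
  d9 = d6/3 = -59/18
Walk from origin (0, 0):
  seg 1: left by d3 = 2/3 → (-2/3, 0)
  seg 2: up by d1 = 2/3 → (-2/3, 2/3)
  seg 3: down by d5 = 6/5 → (-2/3, -8/15)
  seg 4: down by d7 = 1/3 → (-2/3, -13/15)
  seg 5: left by d5 = 6/5 → (-28/15, -13/15)
  seg 6: right by d6 = -59/6 → (-117/10, -13/15)
  seg 7: up by d8 = 11/3 → (-117/10, 14/5)
  seg 8: down by d3 = 2/3 → (-117/10, 32/15)
  seg 9: up by d7 = 1/3 → (-117/10, 37/15)
  seg 10: down by d6 = -59/6 → (-117/10, 123/10)

d6 = -59/6
d7 = 1/3
d8 = 11/3
d9 = -59/18
endpoint = (-117/10, 123/10)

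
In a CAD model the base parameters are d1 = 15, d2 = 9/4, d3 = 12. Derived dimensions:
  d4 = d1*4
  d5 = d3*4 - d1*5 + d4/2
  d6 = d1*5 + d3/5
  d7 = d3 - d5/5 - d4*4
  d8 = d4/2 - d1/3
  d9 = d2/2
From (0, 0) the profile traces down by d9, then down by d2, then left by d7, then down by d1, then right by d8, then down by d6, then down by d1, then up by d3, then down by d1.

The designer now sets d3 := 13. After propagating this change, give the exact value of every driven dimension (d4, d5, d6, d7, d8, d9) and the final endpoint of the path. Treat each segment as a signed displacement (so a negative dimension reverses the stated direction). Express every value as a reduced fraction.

d4 = 60
d5 = 7
d6 = 388/5
d7 = -1142/5
d8 = 25
d9 = 9/8
endpoint = (1267/5, -4519/40)

Apply edit: d3 := 13
  d4 = d1*4 = 60
  d5 = d3*4 - d1*5 + d4/2 = 7
  d6 = d1*5 + d3/5 = 388/5
  d7 = d3 - d5/5 - d4*4 = -1142/5
  d8 = d4/2 - d1/3 = 25
  d9 = d2/2 = 9/8
Walk from origin (0, 0):
  seg 1: down by d9 = 9/8 → (0, -9/8)
  seg 2: down by d2 = 9/4 → (0, -27/8)
  seg 3: left by d7 = -1142/5 → (1142/5, -27/8)
  seg 4: down by d1 = 15 → (1142/5, -147/8)
  seg 5: right by d8 = 25 → (1267/5, -147/8)
  seg 6: down by d6 = 388/5 → (1267/5, -3839/40)
  seg 7: down by d1 = 15 → (1267/5, -4439/40)
  seg 8: up by d3 = 13 → (1267/5, -3919/40)
  seg 9: down by d1 = 15 → (1267/5, -4519/40)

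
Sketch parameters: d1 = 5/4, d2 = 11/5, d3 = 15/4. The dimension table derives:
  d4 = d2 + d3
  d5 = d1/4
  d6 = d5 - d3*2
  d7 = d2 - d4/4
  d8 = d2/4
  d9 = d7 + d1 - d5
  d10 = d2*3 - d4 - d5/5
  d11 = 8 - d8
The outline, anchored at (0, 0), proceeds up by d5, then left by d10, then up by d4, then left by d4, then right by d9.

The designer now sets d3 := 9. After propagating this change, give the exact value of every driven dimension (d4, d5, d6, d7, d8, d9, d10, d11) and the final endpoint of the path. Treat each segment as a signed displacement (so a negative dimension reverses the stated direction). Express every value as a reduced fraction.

Apply edit: d3 := 9
  d4 = d2 + d3 = 56/5
  d5 = d1/4 = 5/16
  d6 = d5 - d3*2 = -283/16
  d7 = d2 - d4/4 = -3/5
  d8 = d2/4 = 11/20
  d9 = d7 + d1 - d5 = 27/80
  d10 = d2*3 - d4 - d5/5 = -373/80
  d11 = 8 - d8 = 149/20
Walk from origin (0, 0):
  seg 1: up by d5 = 5/16 → (0, 5/16)
  seg 2: left by d10 = -373/80 → (373/80, 5/16)
  seg 3: up by d4 = 56/5 → (373/80, 921/80)
  seg 4: left by d4 = 56/5 → (-523/80, 921/80)
  seg 5: right by d9 = 27/80 → (-31/5, 921/80)

d4 = 56/5
d5 = 5/16
d6 = -283/16
d7 = -3/5
d8 = 11/20
d9 = 27/80
d10 = -373/80
d11 = 149/20
endpoint = (-31/5, 921/80)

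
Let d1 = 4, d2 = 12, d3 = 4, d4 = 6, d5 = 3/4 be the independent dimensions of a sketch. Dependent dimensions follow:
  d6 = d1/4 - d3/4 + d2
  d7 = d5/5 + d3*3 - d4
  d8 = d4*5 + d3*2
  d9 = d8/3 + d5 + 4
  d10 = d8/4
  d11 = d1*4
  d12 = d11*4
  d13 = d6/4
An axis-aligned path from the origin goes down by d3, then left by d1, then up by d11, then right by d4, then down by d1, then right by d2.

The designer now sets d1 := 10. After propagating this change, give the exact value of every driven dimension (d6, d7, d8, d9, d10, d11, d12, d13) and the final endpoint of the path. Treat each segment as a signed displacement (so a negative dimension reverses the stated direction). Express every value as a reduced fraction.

d6 = 27/2
d7 = 123/20
d8 = 38
d9 = 209/12
d10 = 19/2
d11 = 40
d12 = 160
d13 = 27/8
endpoint = (8, 26)

Apply edit: d1 := 10
  d6 = d1/4 - d3/4 + d2 = 27/2
  d7 = d5/5 + d3*3 - d4 = 123/20
  d8 = d4*5 + d3*2 = 38
  d9 = d8/3 + d5 + 4 = 209/12
  d10 = d8/4 = 19/2
  d11 = d1*4 = 40
  d12 = d11*4 = 160
  d13 = d6/4 = 27/8
Walk from origin (0, 0):
  seg 1: down by d3 = 4 → (0, -4)
  seg 2: left by d1 = 10 → (-10, -4)
  seg 3: up by d11 = 40 → (-10, 36)
  seg 4: right by d4 = 6 → (-4, 36)
  seg 5: down by d1 = 10 → (-4, 26)
  seg 6: right by d2 = 12 → (8, 26)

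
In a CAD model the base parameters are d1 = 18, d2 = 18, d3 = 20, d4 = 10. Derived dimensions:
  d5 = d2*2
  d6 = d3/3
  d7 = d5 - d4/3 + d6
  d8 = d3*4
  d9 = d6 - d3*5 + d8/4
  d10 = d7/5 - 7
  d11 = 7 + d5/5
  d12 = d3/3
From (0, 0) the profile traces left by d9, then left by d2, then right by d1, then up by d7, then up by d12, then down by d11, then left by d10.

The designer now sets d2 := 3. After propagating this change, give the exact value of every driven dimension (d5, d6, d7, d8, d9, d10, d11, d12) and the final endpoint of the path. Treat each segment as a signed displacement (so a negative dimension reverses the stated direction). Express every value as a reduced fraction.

d5 = 6
d6 = 20/3
d7 = 28/3
d8 = 80
d9 = -220/3
d10 = -77/15
d11 = 41/5
d12 = 20/3
endpoint = (1402/15, 39/5)

Apply edit: d2 := 3
  d5 = d2*2 = 6
  d6 = d3/3 = 20/3
  d7 = d5 - d4/3 + d6 = 28/3
  d8 = d3*4 = 80
  d9 = d6 - d3*5 + d8/4 = -220/3
  d10 = d7/5 - 7 = -77/15
  d11 = 7 + d5/5 = 41/5
  d12 = d3/3 = 20/3
Walk from origin (0, 0):
  seg 1: left by d9 = -220/3 → (220/3, 0)
  seg 2: left by d2 = 3 → (211/3, 0)
  seg 3: right by d1 = 18 → (265/3, 0)
  seg 4: up by d7 = 28/3 → (265/3, 28/3)
  seg 5: up by d12 = 20/3 → (265/3, 16)
  seg 6: down by d11 = 41/5 → (265/3, 39/5)
  seg 7: left by d10 = -77/15 → (1402/15, 39/5)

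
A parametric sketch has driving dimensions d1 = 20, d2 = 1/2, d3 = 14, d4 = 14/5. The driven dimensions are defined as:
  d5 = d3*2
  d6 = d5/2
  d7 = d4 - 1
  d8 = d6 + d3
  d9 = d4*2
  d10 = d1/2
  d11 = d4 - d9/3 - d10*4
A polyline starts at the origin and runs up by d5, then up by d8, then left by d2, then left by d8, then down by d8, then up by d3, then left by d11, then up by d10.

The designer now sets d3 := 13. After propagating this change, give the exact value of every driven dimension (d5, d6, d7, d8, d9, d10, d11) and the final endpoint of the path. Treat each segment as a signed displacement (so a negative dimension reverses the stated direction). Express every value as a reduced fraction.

d5 = 26
d6 = 13
d7 = 9/5
d8 = 26
d9 = 28/5
d10 = 10
d11 = -586/15
endpoint = (377/30, 49)

Apply edit: d3 := 13
  d5 = d3*2 = 26
  d6 = d5/2 = 13
  d7 = d4 - 1 = 9/5
  d8 = d6 + d3 = 26
  d9 = d4*2 = 28/5
  d10 = d1/2 = 10
  d11 = d4 - d9/3 - d10*4 = -586/15
Walk from origin (0, 0):
  seg 1: up by d5 = 26 → (0, 26)
  seg 2: up by d8 = 26 → (0, 52)
  seg 3: left by d2 = 1/2 → (-1/2, 52)
  seg 4: left by d8 = 26 → (-53/2, 52)
  seg 5: down by d8 = 26 → (-53/2, 26)
  seg 6: up by d3 = 13 → (-53/2, 39)
  seg 7: left by d11 = -586/15 → (377/30, 39)
  seg 8: up by d10 = 10 → (377/30, 49)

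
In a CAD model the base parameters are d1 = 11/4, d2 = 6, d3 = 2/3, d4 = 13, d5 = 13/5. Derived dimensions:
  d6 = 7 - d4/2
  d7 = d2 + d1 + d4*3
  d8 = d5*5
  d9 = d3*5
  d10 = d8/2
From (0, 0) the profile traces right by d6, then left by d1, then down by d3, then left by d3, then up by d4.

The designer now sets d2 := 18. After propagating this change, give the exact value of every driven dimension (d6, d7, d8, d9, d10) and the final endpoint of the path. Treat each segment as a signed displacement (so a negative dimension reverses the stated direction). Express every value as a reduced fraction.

d6 = 1/2
d7 = 239/4
d8 = 13
d9 = 10/3
d10 = 13/2
endpoint = (-35/12, 37/3)

Apply edit: d2 := 18
  d6 = 7 - d4/2 = 1/2
  d7 = d2 + d1 + d4*3 = 239/4
  d8 = d5*5 = 13
  d9 = d3*5 = 10/3
  d10 = d8/2 = 13/2
Walk from origin (0, 0):
  seg 1: right by d6 = 1/2 → (1/2, 0)
  seg 2: left by d1 = 11/4 → (-9/4, 0)
  seg 3: down by d3 = 2/3 → (-9/4, -2/3)
  seg 4: left by d3 = 2/3 → (-35/12, -2/3)
  seg 5: up by d4 = 13 → (-35/12, 37/3)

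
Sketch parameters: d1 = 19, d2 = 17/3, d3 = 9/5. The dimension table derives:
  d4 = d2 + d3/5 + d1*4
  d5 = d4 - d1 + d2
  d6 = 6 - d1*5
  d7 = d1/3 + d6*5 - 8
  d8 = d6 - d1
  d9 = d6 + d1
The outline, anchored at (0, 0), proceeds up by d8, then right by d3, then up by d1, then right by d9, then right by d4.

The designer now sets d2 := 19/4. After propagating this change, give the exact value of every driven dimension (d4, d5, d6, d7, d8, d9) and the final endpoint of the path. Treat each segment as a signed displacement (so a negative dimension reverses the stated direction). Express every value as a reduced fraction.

d4 = 8111/100
d5 = 3343/50
d6 = -89
d7 = -1340/3
d8 = -108
d9 = -70
endpoint = (1291/100, -89)

Apply edit: d2 := 19/4
  d4 = d2 + d3/5 + d1*4 = 8111/100
  d5 = d4 - d1 + d2 = 3343/50
  d6 = 6 - d1*5 = -89
  d7 = d1/3 + d6*5 - 8 = -1340/3
  d8 = d6 - d1 = -108
  d9 = d6 + d1 = -70
Walk from origin (0, 0):
  seg 1: up by d8 = -108 → (0, -108)
  seg 2: right by d3 = 9/5 → (9/5, -108)
  seg 3: up by d1 = 19 → (9/5, -89)
  seg 4: right by d9 = -70 → (-341/5, -89)
  seg 5: right by d4 = 8111/100 → (1291/100, -89)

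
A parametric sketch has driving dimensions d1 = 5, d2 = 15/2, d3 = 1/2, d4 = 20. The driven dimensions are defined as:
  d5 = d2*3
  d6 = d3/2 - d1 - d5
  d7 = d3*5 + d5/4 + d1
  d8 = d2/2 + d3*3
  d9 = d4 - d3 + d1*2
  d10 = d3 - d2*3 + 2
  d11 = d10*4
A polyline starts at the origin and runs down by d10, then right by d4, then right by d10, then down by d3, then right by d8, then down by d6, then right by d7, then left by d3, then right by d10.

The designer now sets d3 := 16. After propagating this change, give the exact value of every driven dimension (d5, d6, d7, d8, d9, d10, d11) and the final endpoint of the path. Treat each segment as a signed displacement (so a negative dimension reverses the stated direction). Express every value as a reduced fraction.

d5 = 45/2
d6 = -39/2
d7 = 725/8
d8 = 207/4
d9 = 14
d10 = -9/2
d11 = -18
endpoint = (1099/8, 8)

Apply edit: d3 := 16
  d5 = d2*3 = 45/2
  d6 = d3/2 - d1 - d5 = -39/2
  d7 = d3*5 + d5/4 + d1 = 725/8
  d8 = d2/2 + d3*3 = 207/4
  d9 = d4 - d3 + d1*2 = 14
  d10 = d3 - d2*3 + 2 = -9/2
  d11 = d10*4 = -18
Walk from origin (0, 0):
  seg 1: down by d10 = -9/2 → (0, 9/2)
  seg 2: right by d4 = 20 → (20, 9/2)
  seg 3: right by d10 = -9/2 → (31/2, 9/2)
  seg 4: down by d3 = 16 → (31/2, -23/2)
  seg 5: right by d8 = 207/4 → (269/4, -23/2)
  seg 6: down by d6 = -39/2 → (269/4, 8)
  seg 7: right by d7 = 725/8 → (1263/8, 8)
  seg 8: left by d3 = 16 → (1135/8, 8)
  seg 9: right by d10 = -9/2 → (1099/8, 8)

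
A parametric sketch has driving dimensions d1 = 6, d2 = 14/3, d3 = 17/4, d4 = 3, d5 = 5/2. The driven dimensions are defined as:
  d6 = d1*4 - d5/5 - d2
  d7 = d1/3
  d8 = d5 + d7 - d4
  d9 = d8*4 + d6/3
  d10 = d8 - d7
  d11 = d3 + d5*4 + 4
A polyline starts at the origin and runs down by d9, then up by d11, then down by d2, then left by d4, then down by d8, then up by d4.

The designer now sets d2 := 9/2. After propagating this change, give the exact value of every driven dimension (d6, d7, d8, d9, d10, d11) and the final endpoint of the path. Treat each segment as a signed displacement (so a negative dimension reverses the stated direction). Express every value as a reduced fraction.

d6 = 19
d7 = 2
d8 = 3/2
d9 = 37/3
d10 = -1/2
d11 = 73/4
endpoint = (-3, 35/12)

Apply edit: d2 := 9/2
  d6 = d1*4 - d5/5 - d2 = 19
  d7 = d1/3 = 2
  d8 = d5 + d7 - d4 = 3/2
  d9 = d8*4 + d6/3 = 37/3
  d10 = d8 - d7 = -1/2
  d11 = d3 + d5*4 + 4 = 73/4
Walk from origin (0, 0):
  seg 1: down by d9 = 37/3 → (0, -37/3)
  seg 2: up by d11 = 73/4 → (0, 71/12)
  seg 3: down by d2 = 9/2 → (0, 17/12)
  seg 4: left by d4 = 3 → (-3, 17/12)
  seg 5: down by d8 = 3/2 → (-3, -1/12)
  seg 6: up by d4 = 3 → (-3, 35/12)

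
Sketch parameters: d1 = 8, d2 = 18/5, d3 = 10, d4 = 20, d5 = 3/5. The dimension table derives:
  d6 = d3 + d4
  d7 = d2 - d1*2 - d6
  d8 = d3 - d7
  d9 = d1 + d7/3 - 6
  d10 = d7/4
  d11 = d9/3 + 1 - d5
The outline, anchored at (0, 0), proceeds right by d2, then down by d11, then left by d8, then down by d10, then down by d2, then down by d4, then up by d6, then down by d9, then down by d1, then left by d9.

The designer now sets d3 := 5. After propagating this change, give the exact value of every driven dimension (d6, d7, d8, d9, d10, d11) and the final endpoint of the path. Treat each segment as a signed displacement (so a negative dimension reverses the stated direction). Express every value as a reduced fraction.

Apply edit: d3 := 5
  d6 = d3 + d4 = 25
  d7 = d2 - d1*2 - d6 = -187/5
  d8 = d3 - d7 = 212/5
  d9 = d1 + d7/3 - 6 = -157/15
  d10 = d7/4 = -187/20
  d11 = d9/3 + 1 - d5 = -139/45
Walk from origin (0, 0):
  seg 1: right by d2 = 18/5 → (18/5, 0)
  seg 2: down by d11 = -139/45 → (18/5, 139/45)
  seg 3: left by d8 = 212/5 → (-194/5, 139/45)
  seg 4: down by d10 = -187/20 → (-194/5, 2239/180)
  seg 5: down by d2 = 18/5 → (-194/5, 1591/180)
  seg 6: down by d4 = 20 → (-194/5, -2009/180)
  seg 7: up by d6 = 25 → (-194/5, 2491/180)
  seg 8: down by d9 = -157/15 → (-194/5, 875/36)
  seg 9: down by d1 = 8 → (-194/5, 587/36)
  seg 10: left by d9 = -157/15 → (-85/3, 587/36)

d6 = 25
d7 = -187/5
d8 = 212/5
d9 = -157/15
d10 = -187/20
d11 = -139/45
endpoint = (-85/3, 587/36)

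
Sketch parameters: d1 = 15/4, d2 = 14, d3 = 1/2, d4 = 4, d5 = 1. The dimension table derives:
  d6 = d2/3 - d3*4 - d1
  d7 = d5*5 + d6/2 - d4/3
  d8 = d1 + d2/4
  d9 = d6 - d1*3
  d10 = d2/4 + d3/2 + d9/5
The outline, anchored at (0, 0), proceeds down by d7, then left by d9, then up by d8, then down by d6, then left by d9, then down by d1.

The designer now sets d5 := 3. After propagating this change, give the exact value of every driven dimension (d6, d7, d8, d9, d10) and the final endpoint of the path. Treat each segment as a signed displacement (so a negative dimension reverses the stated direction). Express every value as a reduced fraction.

Apply edit: d5 := 3
  d6 = d2/3 - d3*4 - d1 = -13/12
  d7 = d5*5 + d6/2 - d4/3 = 105/8
  d8 = d1 + d2/4 = 29/4
  d9 = d6 - d1*3 = -37/3
  d10 = d2/4 + d3/2 + d9/5 = 77/60
Walk from origin (0, 0):
  seg 1: down by d7 = 105/8 → (0, -105/8)
  seg 2: left by d9 = -37/3 → (37/3, -105/8)
  seg 3: up by d8 = 29/4 → (37/3, -47/8)
  seg 4: down by d6 = -13/12 → (37/3, -115/24)
  seg 5: left by d9 = -37/3 → (74/3, -115/24)
  seg 6: down by d1 = 15/4 → (74/3, -205/24)

d6 = -13/12
d7 = 105/8
d8 = 29/4
d9 = -37/3
d10 = 77/60
endpoint = (74/3, -205/24)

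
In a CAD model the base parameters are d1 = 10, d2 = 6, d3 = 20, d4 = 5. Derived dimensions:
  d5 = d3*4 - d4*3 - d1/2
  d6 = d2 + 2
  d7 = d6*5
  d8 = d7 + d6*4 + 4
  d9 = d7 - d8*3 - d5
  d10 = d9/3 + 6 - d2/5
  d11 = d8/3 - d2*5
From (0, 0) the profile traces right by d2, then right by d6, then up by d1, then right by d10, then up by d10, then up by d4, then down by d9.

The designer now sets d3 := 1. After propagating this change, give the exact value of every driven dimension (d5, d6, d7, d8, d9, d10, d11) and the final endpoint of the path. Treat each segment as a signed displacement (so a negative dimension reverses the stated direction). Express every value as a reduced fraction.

Apply edit: d3 := 1
  d5 = d3*4 - d4*3 - d1/2 = -16
  d6 = d2 + 2 = 8
  d7 = d6*5 = 40
  d8 = d7 + d6*4 + 4 = 76
  d9 = d7 - d8*3 - d5 = -172
  d10 = d9/3 + 6 - d2/5 = -788/15
  d11 = d8/3 - d2*5 = -14/3
Walk from origin (0, 0):
  seg 1: right by d2 = 6 → (6, 0)
  seg 2: right by d6 = 8 → (14, 0)
  seg 3: up by d1 = 10 → (14, 10)
  seg 4: right by d10 = -788/15 → (-578/15, 10)
  seg 5: up by d10 = -788/15 → (-578/15, -638/15)
  seg 6: up by d4 = 5 → (-578/15, -563/15)
  seg 7: down by d9 = -172 → (-578/15, 2017/15)

d5 = -16
d6 = 8
d7 = 40
d8 = 76
d9 = -172
d10 = -788/15
d11 = -14/3
endpoint = (-578/15, 2017/15)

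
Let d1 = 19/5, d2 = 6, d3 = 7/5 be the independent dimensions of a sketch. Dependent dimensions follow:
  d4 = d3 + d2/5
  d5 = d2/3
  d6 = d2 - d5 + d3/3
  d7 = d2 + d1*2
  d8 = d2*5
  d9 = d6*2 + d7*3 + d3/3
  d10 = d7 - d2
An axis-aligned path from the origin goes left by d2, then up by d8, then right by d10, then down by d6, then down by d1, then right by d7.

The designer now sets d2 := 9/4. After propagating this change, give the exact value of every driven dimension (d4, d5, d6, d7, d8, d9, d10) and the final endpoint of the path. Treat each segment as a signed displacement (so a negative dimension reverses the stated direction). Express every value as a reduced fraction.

Apply edit: d2 := 9/4
  d4 = d3 + d2/5 = 37/20
  d5 = d2/3 = 3/4
  d6 = d2 - d5 + d3/3 = 59/30
  d7 = d2 + d1*2 = 197/20
  d8 = d2*5 = 45/4
  d9 = d6*2 + d7*3 + d3/3 = 679/20
  d10 = d7 - d2 = 38/5
Walk from origin (0, 0):
  seg 1: left by d2 = 9/4 → (-9/4, 0)
  seg 2: up by d8 = 45/4 → (-9/4, 45/4)
  seg 3: right by d10 = 38/5 → (107/20, 45/4)
  seg 4: down by d6 = 59/30 → (107/20, 557/60)
  seg 5: down by d1 = 19/5 → (107/20, 329/60)
  seg 6: right by d7 = 197/20 → (76/5, 329/60)

d4 = 37/20
d5 = 3/4
d6 = 59/30
d7 = 197/20
d8 = 45/4
d9 = 679/20
d10 = 38/5
endpoint = (76/5, 329/60)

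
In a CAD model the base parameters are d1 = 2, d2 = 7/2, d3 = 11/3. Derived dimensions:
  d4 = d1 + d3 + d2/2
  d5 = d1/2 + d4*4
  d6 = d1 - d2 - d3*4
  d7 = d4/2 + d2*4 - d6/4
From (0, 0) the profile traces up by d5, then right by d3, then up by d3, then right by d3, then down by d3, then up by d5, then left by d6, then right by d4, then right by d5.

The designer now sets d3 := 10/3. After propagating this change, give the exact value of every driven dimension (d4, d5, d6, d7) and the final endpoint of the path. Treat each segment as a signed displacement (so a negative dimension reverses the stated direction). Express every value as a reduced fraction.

Apply edit: d3 := 10/3
  d4 = d1 + d3 + d2/2 = 85/12
  d5 = d1/2 + d4*4 = 88/3
  d6 = d1 - d2 - d3*4 = -89/6
  d7 = d4/2 + d2*4 - d6/4 = 85/4
Walk from origin (0, 0):
  seg 1: up by d5 = 88/3 → (0, 88/3)
  seg 2: right by d3 = 10/3 → (10/3, 88/3)
  seg 3: up by d3 = 10/3 → (10/3, 98/3)
  seg 4: right by d3 = 10/3 → (20/3, 98/3)
  seg 5: down by d3 = 10/3 → (20/3, 88/3)
  seg 6: up by d5 = 88/3 → (20/3, 176/3)
  seg 7: left by d6 = -89/6 → (43/2, 176/3)
  seg 8: right by d4 = 85/12 → (343/12, 176/3)
  seg 9: right by d5 = 88/3 → (695/12, 176/3)

d4 = 85/12
d5 = 88/3
d6 = -89/6
d7 = 85/4
endpoint = (695/12, 176/3)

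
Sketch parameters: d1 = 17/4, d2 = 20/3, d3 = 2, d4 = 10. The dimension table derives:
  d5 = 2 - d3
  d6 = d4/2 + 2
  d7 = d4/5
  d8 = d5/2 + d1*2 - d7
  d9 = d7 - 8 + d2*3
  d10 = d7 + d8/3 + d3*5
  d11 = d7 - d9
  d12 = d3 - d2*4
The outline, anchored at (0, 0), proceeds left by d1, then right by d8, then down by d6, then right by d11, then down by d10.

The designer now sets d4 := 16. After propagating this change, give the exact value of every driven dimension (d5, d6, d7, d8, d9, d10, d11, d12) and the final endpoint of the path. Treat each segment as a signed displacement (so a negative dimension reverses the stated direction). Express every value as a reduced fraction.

Apply edit: d4 := 16
  d5 = 2 - d3 = 0
  d6 = d4/2 + 2 = 10
  d7 = d4/5 = 16/5
  d8 = d5/2 + d1*2 - d7 = 53/10
  d9 = d7 - 8 + d2*3 = 76/5
  d10 = d7 + d8/3 + d3*5 = 449/30
  d11 = d7 - d9 = -12
  d12 = d3 - d2*4 = -74/3
Walk from origin (0, 0):
  seg 1: left by d1 = 17/4 → (-17/4, 0)
  seg 2: right by d8 = 53/10 → (21/20, 0)
  seg 3: down by d6 = 10 → (21/20, -10)
  seg 4: right by d11 = -12 → (-219/20, -10)
  seg 5: down by d10 = 449/30 → (-219/20, -749/30)

d5 = 0
d6 = 10
d7 = 16/5
d8 = 53/10
d9 = 76/5
d10 = 449/30
d11 = -12
d12 = -74/3
endpoint = (-219/20, -749/30)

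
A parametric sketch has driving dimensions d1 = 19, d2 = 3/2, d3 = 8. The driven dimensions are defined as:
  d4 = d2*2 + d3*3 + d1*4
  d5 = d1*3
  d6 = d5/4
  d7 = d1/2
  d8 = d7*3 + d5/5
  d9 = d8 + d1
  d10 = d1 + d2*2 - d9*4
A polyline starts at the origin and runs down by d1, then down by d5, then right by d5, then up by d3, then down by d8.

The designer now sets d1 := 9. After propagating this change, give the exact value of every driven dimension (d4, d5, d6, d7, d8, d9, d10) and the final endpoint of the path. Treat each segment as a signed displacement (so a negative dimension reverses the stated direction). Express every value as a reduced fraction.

d4 = 63
d5 = 27
d6 = 27/4
d7 = 9/2
d8 = 189/10
d9 = 279/10
d10 = -498/5
endpoint = (27, -469/10)

Apply edit: d1 := 9
  d4 = d2*2 + d3*3 + d1*4 = 63
  d5 = d1*3 = 27
  d6 = d5/4 = 27/4
  d7 = d1/2 = 9/2
  d8 = d7*3 + d5/5 = 189/10
  d9 = d8 + d1 = 279/10
  d10 = d1 + d2*2 - d9*4 = -498/5
Walk from origin (0, 0):
  seg 1: down by d1 = 9 → (0, -9)
  seg 2: down by d5 = 27 → (0, -36)
  seg 3: right by d5 = 27 → (27, -36)
  seg 4: up by d3 = 8 → (27, -28)
  seg 5: down by d8 = 189/10 → (27, -469/10)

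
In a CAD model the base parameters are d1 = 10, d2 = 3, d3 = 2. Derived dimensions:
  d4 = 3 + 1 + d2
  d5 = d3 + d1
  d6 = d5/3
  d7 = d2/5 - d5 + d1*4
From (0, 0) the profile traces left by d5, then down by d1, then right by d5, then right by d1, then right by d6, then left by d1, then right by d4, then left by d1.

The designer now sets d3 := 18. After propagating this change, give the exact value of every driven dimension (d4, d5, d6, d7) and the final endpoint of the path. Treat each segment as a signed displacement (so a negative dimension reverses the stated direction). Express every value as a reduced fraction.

Apply edit: d3 := 18
  d4 = 3 + 1 + d2 = 7
  d5 = d3 + d1 = 28
  d6 = d5/3 = 28/3
  d7 = d2/5 - d5 + d1*4 = 63/5
Walk from origin (0, 0):
  seg 1: left by d5 = 28 → (-28, 0)
  seg 2: down by d1 = 10 → (-28, -10)
  seg 3: right by d5 = 28 → (0, -10)
  seg 4: right by d1 = 10 → (10, -10)
  seg 5: right by d6 = 28/3 → (58/3, -10)
  seg 6: left by d1 = 10 → (28/3, -10)
  seg 7: right by d4 = 7 → (49/3, -10)
  seg 8: left by d1 = 10 → (19/3, -10)

d4 = 7
d5 = 28
d6 = 28/3
d7 = 63/5
endpoint = (19/3, -10)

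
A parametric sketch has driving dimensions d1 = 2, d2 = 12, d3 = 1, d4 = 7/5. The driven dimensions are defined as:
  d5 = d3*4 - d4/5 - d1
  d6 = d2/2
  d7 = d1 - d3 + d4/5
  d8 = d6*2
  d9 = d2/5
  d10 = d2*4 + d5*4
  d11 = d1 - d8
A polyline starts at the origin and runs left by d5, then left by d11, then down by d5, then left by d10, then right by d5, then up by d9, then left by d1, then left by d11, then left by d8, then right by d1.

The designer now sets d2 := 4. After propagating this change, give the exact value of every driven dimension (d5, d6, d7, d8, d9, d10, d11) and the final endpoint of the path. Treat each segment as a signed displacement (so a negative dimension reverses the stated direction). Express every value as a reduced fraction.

d5 = 43/25
d6 = 2
d7 = 32/25
d8 = 4
d9 = 4/5
d10 = 572/25
d11 = -2
endpoint = (-572/25, -23/25)

Apply edit: d2 := 4
  d5 = d3*4 - d4/5 - d1 = 43/25
  d6 = d2/2 = 2
  d7 = d1 - d3 + d4/5 = 32/25
  d8 = d6*2 = 4
  d9 = d2/5 = 4/5
  d10 = d2*4 + d5*4 = 572/25
  d11 = d1 - d8 = -2
Walk from origin (0, 0):
  seg 1: left by d5 = 43/25 → (-43/25, 0)
  seg 2: left by d11 = -2 → (7/25, 0)
  seg 3: down by d5 = 43/25 → (7/25, -43/25)
  seg 4: left by d10 = 572/25 → (-113/5, -43/25)
  seg 5: right by d5 = 43/25 → (-522/25, -43/25)
  seg 6: up by d9 = 4/5 → (-522/25, -23/25)
  seg 7: left by d1 = 2 → (-572/25, -23/25)
  seg 8: left by d11 = -2 → (-522/25, -23/25)
  seg 9: left by d8 = 4 → (-622/25, -23/25)
  seg 10: right by d1 = 2 → (-572/25, -23/25)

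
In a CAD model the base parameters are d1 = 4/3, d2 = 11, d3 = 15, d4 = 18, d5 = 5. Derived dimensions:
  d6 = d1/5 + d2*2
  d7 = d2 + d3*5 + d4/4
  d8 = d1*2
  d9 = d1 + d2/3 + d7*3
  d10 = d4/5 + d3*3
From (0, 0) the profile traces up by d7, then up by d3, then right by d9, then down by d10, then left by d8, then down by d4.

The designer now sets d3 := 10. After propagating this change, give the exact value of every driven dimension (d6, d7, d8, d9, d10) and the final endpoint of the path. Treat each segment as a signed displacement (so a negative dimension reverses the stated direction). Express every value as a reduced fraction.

Apply edit: d3 := 10
  d6 = d1/5 + d2*2 = 334/15
  d7 = d2 + d3*5 + d4/4 = 131/2
  d8 = d1*2 = 8/3
  d9 = d1 + d2/3 + d7*3 = 403/2
  d10 = d4/5 + d3*3 = 168/5
Walk from origin (0, 0):
  seg 1: up by d7 = 131/2 → (0, 131/2)
  seg 2: up by d3 = 10 → (0, 151/2)
  seg 3: right by d9 = 403/2 → (403/2, 151/2)
  seg 4: down by d10 = 168/5 → (403/2, 419/10)
  seg 5: left by d8 = 8/3 → (1193/6, 419/10)
  seg 6: down by d4 = 18 → (1193/6, 239/10)

d6 = 334/15
d7 = 131/2
d8 = 8/3
d9 = 403/2
d10 = 168/5
endpoint = (1193/6, 239/10)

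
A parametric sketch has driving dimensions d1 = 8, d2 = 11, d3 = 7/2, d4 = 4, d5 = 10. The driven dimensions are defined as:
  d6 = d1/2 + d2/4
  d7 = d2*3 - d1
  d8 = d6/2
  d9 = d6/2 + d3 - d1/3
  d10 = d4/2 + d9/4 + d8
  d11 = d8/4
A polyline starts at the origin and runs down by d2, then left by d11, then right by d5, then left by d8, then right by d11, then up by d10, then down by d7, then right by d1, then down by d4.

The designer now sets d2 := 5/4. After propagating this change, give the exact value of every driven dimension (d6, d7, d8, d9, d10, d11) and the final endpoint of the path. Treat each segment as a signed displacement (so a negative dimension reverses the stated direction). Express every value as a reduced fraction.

d6 = 69/16
d7 = -17/4
d8 = 69/32
d9 = 287/96
d10 = 1883/384
d11 = 69/128
endpoint = (507/32, 1499/384)

Apply edit: d2 := 5/4
  d6 = d1/2 + d2/4 = 69/16
  d7 = d2*3 - d1 = -17/4
  d8 = d6/2 = 69/32
  d9 = d6/2 + d3 - d1/3 = 287/96
  d10 = d4/2 + d9/4 + d8 = 1883/384
  d11 = d8/4 = 69/128
Walk from origin (0, 0):
  seg 1: down by d2 = 5/4 → (0, -5/4)
  seg 2: left by d11 = 69/128 → (-69/128, -5/4)
  seg 3: right by d5 = 10 → (1211/128, -5/4)
  seg 4: left by d8 = 69/32 → (935/128, -5/4)
  seg 5: right by d11 = 69/128 → (251/32, -5/4)
  seg 6: up by d10 = 1883/384 → (251/32, 1403/384)
  seg 7: down by d7 = -17/4 → (251/32, 3035/384)
  seg 8: right by d1 = 8 → (507/32, 3035/384)
  seg 9: down by d4 = 4 → (507/32, 1499/384)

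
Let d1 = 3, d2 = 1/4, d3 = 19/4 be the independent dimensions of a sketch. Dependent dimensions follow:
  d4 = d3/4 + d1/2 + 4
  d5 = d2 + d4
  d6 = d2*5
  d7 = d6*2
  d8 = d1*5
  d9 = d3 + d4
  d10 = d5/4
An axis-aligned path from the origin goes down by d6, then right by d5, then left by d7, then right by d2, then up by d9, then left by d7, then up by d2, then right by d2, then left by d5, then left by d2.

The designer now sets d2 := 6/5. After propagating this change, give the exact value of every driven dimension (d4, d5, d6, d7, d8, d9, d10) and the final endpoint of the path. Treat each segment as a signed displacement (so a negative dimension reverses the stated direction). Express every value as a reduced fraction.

Apply edit: d2 := 6/5
  d4 = d3/4 + d1/2 + 4 = 107/16
  d5 = d2 + d4 = 631/80
  d6 = d2*5 = 6
  d7 = d6*2 = 12
  d8 = d1*5 = 15
  d9 = d3 + d4 = 183/16
  d10 = d5/4 = 631/320
Walk from origin (0, 0):
  seg 1: down by d6 = 6 → (0, -6)
  seg 2: right by d5 = 631/80 → (631/80, -6)
  seg 3: left by d7 = 12 → (-329/80, -6)
  seg 4: right by d2 = 6/5 → (-233/80, -6)
  seg 5: up by d9 = 183/16 → (-233/80, 87/16)
  seg 6: left by d7 = 12 → (-1193/80, 87/16)
  seg 7: up by d2 = 6/5 → (-1193/80, 531/80)
  seg 8: right by d2 = 6/5 → (-1097/80, 531/80)
  seg 9: left by d5 = 631/80 → (-108/5, 531/80)
  seg 10: left by d2 = 6/5 → (-114/5, 531/80)

d4 = 107/16
d5 = 631/80
d6 = 6
d7 = 12
d8 = 15
d9 = 183/16
d10 = 631/320
endpoint = (-114/5, 531/80)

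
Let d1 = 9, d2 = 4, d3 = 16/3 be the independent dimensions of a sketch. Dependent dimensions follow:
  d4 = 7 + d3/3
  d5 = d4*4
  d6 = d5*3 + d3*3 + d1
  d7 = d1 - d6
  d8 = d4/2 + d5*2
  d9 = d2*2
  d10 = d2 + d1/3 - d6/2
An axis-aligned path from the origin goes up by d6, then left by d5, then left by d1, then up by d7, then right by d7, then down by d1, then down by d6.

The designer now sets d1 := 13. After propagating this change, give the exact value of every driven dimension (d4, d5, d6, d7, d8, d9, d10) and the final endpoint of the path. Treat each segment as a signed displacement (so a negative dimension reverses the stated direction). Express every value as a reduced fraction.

Apply edit: d1 := 13
  d4 = 7 + d3/3 = 79/9
  d5 = d4*4 = 316/9
  d6 = d5*3 + d3*3 + d1 = 403/3
  d7 = d1 - d6 = -364/3
  d8 = d4/2 + d5*2 = 1343/18
  d9 = d2*2 = 8
  d10 = d2 + d1/3 - d6/2 = -353/6
Walk from origin (0, 0):
  seg 1: up by d6 = 403/3 → (0, 403/3)
  seg 2: left by d5 = 316/9 → (-316/9, 403/3)
  seg 3: left by d1 = 13 → (-433/9, 403/3)
  seg 4: up by d7 = -364/3 → (-433/9, 13)
  seg 5: right by d7 = -364/3 → (-1525/9, 13)
  seg 6: down by d1 = 13 → (-1525/9, 0)
  seg 7: down by d6 = 403/3 → (-1525/9, -403/3)

d4 = 79/9
d5 = 316/9
d6 = 403/3
d7 = -364/3
d8 = 1343/18
d9 = 8
d10 = -353/6
endpoint = (-1525/9, -403/3)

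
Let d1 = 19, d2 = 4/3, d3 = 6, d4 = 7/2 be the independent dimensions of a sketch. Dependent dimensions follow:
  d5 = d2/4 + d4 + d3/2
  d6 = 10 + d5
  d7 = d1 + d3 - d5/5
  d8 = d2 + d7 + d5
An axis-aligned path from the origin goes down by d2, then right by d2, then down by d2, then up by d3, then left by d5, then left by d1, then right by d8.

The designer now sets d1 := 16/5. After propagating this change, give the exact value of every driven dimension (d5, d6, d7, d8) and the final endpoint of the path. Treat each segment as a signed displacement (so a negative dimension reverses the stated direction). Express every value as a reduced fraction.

d5 = 41/6
d6 = 101/6
d7 = 47/6
d8 = 16
endpoint = (73/10, 10/3)

Apply edit: d1 := 16/5
  d5 = d2/4 + d4 + d3/2 = 41/6
  d6 = 10 + d5 = 101/6
  d7 = d1 + d3 - d5/5 = 47/6
  d8 = d2 + d7 + d5 = 16
Walk from origin (0, 0):
  seg 1: down by d2 = 4/3 → (0, -4/3)
  seg 2: right by d2 = 4/3 → (4/3, -4/3)
  seg 3: down by d2 = 4/3 → (4/3, -8/3)
  seg 4: up by d3 = 6 → (4/3, 10/3)
  seg 5: left by d5 = 41/6 → (-11/2, 10/3)
  seg 6: left by d1 = 16/5 → (-87/10, 10/3)
  seg 7: right by d8 = 16 → (73/10, 10/3)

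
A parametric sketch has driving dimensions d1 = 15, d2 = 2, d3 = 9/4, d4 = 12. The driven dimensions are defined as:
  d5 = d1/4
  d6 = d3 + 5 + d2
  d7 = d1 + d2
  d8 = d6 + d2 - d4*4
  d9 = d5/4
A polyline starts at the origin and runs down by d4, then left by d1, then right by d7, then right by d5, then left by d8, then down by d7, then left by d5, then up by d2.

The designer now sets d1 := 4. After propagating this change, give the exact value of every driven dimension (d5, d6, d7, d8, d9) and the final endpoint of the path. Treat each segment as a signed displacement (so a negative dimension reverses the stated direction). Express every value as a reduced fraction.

Apply edit: d1 := 4
  d5 = d1/4 = 1
  d6 = d3 + 5 + d2 = 37/4
  d7 = d1 + d2 = 6
  d8 = d6 + d2 - d4*4 = -147/4
  d9 = d5/4 = 1/4
Walk from origin (0, 0):
  seg 1: down by d4 = 12 → (0, -12)
  seg 2: left by d1 = 4 → (-4, -12)
  seg 3: right by d7 = 6 → (2, -12)
  seg 4: right by d5 = 1 → (3, -12)
  seg 5: left by d8 = -147/4 → (159/4, -12)
  seg 6: down by d7 = 6 → (159/4, -18)
  seg 7: left by d5 = 1 → (155/4, -18)
  seg 8: up by d2 = 2 → (155/4, -16)

d5 = 1
d6 = 37/4
d7 = 6
d8 = -147/4
d9 = 1/4
endpoint = (155/4, -16)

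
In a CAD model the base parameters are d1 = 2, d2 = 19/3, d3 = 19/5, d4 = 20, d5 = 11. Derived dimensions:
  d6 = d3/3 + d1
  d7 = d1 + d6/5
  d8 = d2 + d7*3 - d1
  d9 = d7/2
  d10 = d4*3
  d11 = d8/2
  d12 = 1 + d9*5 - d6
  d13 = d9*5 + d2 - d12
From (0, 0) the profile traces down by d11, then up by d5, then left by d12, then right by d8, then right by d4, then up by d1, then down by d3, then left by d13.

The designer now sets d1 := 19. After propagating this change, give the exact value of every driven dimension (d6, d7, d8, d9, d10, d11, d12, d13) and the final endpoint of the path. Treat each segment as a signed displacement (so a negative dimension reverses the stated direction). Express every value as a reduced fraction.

Apply edit: d1 := 19
  d6 = d3/3 + d1 = 304/15
  d7 = d1 + d6/5 = 1729/75
  d8 = d2 + d7*3 - d1 = 4237/75
  d9 = d7/2 = 1729/150
  d10 = d4*3 = 60
  d11 = d8/2 = 4237/150
  d12 = 1 + d9*5 - d6 = 1151/30
  d13 = d9*5 + d2 - d12 = 128/5
Walk from origin (0, 0):
  seg 1: down by d11 = 4237/150 → (0, -4237/150)
  seg 2: up by d5 = 11 → (0, -2587/150)
  seg 3: left by d12 = 1151/30 → (-1151/30, -2587/150)
  seg 4: right by d8 = 4237/75 → (2719/150, -2587/150)
  seg 5: right by d4 = 20 → (5719/150, -2587/150)
  seg 6: up by d1 = 19 → (5719/150, 263/150)
  seg 7: down by d3 = 19/5 → (5719/150, -307/150)
  seg 8: left by d13 = 128/5 → (1879/150, -307/150)

d6 = 304/15
d7 = 1729/75
d8 = 4237/75
d9 = 1729/150
d10 = 60
d11 = 4237/150
d12 = 1151/30
d13 = 128/5
endpoint = (1879/150, -307/150)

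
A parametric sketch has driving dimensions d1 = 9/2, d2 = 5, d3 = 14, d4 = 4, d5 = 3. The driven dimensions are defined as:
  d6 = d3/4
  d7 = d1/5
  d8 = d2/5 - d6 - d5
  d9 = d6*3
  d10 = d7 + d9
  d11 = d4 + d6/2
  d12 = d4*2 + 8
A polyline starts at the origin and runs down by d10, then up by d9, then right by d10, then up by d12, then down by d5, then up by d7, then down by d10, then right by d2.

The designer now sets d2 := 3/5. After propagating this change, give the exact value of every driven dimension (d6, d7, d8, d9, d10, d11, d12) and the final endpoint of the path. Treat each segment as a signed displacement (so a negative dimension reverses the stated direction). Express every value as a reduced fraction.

Apply edit: d2 := 3/5
  d6 = d3/4 = 7/2
  d7 = d1/5 = 9/10
  d8 = d2/5 - d6 - d5 = -319/50
  d9 = d6*3 = 21/2
  d10 = d7 + d9 = 57/5
  d11 = d4 + d6/2 = 23/4
  d12 = d4*2 + 8 = 16
Walk from origin (0, 0):
  seg 1: down by d10 = 57/5 → (0, -57/5)
  seg 2: up by d9 = 21/2 → (0, -9/10)
  seg 3: right by d10 = 57/5 → (57/5, -9/10)
  seg 4: up by d12 = 16 → (57/5, 151/10)
  seg 5: down by d5 = 3 → (57/5, 121/10)
  seg 6: up by d7 = 9/10 → (57/5, 13)
  seg 7: down by d10 = 57/5 → (57/5, 8/5)
  seg 8: right by d2 = 3/5 → (12, 8/5)

d6 = 7/2
d7 = 9/10
d8 = -319/50
d9 = 21/2
d10 = 57/5
d11 = 23/4
d12 = 16
endpoint = (12, 8/5)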